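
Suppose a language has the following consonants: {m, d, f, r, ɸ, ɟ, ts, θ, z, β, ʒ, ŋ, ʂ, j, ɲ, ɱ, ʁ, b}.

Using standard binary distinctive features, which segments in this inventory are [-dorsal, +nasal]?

Eliminate segments failing any feature: /d, f, r, ɸ, ts, θ, z, β, ʒ, ʂ, b/ are [-nasal]; /ɟ, ŋ, j, ɲ, ʁ/ are [+dorsal]. The remaining /m, ɱ/ satisfy [-dorsal], [+nasal].

m, ɱ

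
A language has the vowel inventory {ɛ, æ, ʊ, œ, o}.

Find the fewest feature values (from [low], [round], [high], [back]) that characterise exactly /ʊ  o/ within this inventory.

[+back]

/ʊ, o/ are exactly the [+back] segments in the inventory, so a single feature suffices.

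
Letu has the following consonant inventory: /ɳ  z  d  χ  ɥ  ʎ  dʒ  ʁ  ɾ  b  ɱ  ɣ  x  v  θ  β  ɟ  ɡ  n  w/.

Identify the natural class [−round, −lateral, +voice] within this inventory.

ɳ, z, d, dʒ, ʁ, ɾ, b, ɱ, ɣ, v, β, ɟ, ɡ, n

Checking each segment against [−round], [−lateral], [+voice]: /ɳ/ (retroflex nasal), /z/ (voiced alveolar fricative), /d/ (voiced alveolar stop), /dʒ/ (voiced postalveolar affricate), /ʁ/ (voiced uvular fricative), /ɾ/ (alveolar tap), among others, satisfy every feature; every other segment in the inventory fails at least one.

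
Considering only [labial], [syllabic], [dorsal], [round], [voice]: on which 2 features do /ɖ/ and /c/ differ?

[voice], [dorsal]

/ɖ/ is the voiced retroflex stop and /c/ is the voiceless palatal stop. Both are [-labial], [-syllabic], [-round]. /ɖ/ is [+voice] while /c/ is [-voice]; /ɖ/ is [-dorsal] while /c/ is [+dorsal], so the distinguishing features are [voice], [dorsal].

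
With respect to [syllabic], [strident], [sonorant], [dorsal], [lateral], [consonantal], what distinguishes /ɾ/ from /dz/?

/ɾ/ (alveolar tap) and /dz/ (voiced alveolar affricate) agree on [−syllabic], [−dorsal], [−lateral], [+consonantal]. They differ on [sonorant] (/ɾ/ [+], /dz/ [−]), [strident] (/ɾ/ [−], /dz/ [+]).

[sonorant], [strident]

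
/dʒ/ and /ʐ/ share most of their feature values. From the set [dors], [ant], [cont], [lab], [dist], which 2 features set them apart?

[continuant], [distributed]

/dʒ/ is the voiced postalveolar affricate and /ʐ/ is the voiced retroflex fricative. Both are [−dorsal], [−anterior], [−labial]. /dʒ/ is [−continuant] while /ʐ/ is [+continuant]; /dʒ/ is [+distributed] while /ʐ/ is [−distributed], so the distinguishing features are [continuant], [distributed].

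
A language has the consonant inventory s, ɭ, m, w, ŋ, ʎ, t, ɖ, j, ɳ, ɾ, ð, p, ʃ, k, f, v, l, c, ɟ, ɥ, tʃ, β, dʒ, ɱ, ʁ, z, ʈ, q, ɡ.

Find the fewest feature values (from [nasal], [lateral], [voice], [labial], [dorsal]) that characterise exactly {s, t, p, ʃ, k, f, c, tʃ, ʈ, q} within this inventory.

[-voice]

Every target segment is [-voice] and no other inventory member is, so one feature is enough.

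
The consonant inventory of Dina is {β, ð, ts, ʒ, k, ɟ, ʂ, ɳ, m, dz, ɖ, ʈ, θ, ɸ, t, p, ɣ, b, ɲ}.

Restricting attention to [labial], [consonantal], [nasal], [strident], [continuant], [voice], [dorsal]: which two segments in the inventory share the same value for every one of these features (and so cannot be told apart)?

ʈ, t

Both /ʈ/ and /t/ are [−labial], [+consonantal], [−nasal], [−strident], [−continuant], [−voice], [−dorsal]. Since the list omits [anterior] — which does distinguish the voiceless retroflex stop from the voiceless alveolar stop — this pair collapses; all other pairs remain distinct.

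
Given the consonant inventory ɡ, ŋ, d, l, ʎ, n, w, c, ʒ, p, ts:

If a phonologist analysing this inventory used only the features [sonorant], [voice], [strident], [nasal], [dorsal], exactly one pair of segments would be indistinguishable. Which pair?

w, ʎ

Both /w/ and /ʎ/ are [+sonorant], [+voice], [−strident], [−nasal], [+dorsal]. Since the list omits [lateral], [labial], [round] and [back] — which do distinguish the labial-velar glide from the palatal lateral approximant — this pair collapses; all other pairs remain distinct.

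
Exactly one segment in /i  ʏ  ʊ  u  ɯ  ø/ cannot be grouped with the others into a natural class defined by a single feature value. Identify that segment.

ø

/ʊ, ʏ, i, ɯ, u/ are all [+high], but /ø/ (mid front rounded tense vowel) is [−high]. No other single segment can be removed to leave a set sharing one feature value that the removed segment lacks, so /ø/ is the odd one out.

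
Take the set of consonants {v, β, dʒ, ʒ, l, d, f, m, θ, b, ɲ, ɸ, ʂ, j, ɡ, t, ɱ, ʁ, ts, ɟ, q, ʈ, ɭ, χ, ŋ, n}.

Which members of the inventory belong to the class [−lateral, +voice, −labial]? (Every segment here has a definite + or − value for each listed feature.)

dʒ, ʒ, d, ɲ, j, ɡ, ʁ, ɟ, ŋ, n

The [−lateral] segments are /v, β, dʒ, ʒ, d, f, m, θ, b, ɲ, ɸ, ʂ, j, ɡ, t, ɱ, ʁ, ts, ɟ, q, ʈ, χ, ŋ, n/.
Among these, [+voice] gives /v, β, dʒ, ʒ, d, m, b, ɲ, j, ɡ, ɱ, ʁ, ɟ, ŋ, n/.
Intersecting with [−labial] leaves /dʒ, ʒ, d, ɲ, j, ɡ, ʁ, ɟ, ŋ, n/.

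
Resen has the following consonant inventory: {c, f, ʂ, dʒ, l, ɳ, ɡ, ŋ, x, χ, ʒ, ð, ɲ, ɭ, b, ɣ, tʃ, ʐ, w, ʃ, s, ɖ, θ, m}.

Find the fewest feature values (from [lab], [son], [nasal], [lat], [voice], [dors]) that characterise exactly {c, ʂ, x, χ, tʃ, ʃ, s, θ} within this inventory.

Every target segment is [−voice], [−labial]; each remaining inventory member fails at least one of these. Each conjunct is needed — [−labial] alone would also admit /dʒ, l, ɳ, ɡ, …/; [−voice] alone would also admit /f/ — and no other single listed feature has exactly this extension, so two is the minimum.

[−voice, −lab]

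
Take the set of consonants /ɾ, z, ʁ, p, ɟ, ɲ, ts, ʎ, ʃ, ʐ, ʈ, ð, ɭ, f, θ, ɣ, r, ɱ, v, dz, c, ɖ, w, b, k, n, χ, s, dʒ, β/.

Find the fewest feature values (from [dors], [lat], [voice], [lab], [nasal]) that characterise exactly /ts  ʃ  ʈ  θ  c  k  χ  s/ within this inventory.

[-voice, -lab]

/ts, ʃ, ʈ, θ, c, k, χ, s/ are all [-voice], [-labial], and no other segment in the inventory matches both values. Dropping any one of them over-generates: [-labial] alone would also admit /ɾ, z, ʁ, ɟ, …/; [-voice] alone would also admit /p, f/. No other single listed feature picks out exactly this set either, so fewer than two features will not do.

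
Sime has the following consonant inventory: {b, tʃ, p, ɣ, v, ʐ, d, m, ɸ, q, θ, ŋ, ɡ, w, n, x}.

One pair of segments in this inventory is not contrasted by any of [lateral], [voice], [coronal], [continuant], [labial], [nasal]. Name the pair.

v, w

On the given features, /v/ and /w/ have an identical profile: [−lateral], [+voice], [−coronal], [+continuant], [+labial], [−nasal]. No other two segments in the inventory coincide on all 6 features. (They do differ in [sonorant], [round] and [dorsal], which are not among the given features.)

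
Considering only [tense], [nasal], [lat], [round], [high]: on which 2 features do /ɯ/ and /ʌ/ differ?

[high], [tense]

The two segments share [-nasal], [-lateral], [-round]. The only features from the list on which they differ: /ɯ/ is [+high] while /ʌ/ is [-high]; /ɯ/ is [+tense] while /ʌ/ is [-tense].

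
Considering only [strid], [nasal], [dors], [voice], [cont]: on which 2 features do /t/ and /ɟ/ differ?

[voice], [dorsal]

/t/ (voiceless alveolar stop) and /ɟ/ (voiced palatal stop) agree on [−strident], [−nasal], [−continuant]. They differ on [voice] (/t/ [−], /ɟ/ [+]), [dorsal] (/t/ [−], /ɟ/ [+]).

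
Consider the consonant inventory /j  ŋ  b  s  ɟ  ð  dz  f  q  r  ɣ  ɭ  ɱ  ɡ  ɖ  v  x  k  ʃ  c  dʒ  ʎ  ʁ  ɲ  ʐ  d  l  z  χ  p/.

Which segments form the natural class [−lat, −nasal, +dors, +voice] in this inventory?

Checking each segment against [−lateral], [−nasal], [+dorsal], [+voice]: /j/ (palatal glide), /ɟ/ (voiced palatal stop), /ɣ/ (voiced velar fricative), /ɡ/ (voiced velar stop), /ʁ/ (voiced uvular fricative) satisfy every feature; every other segment in the inventory fails at least one.

j, ɟ, ɣ, ɡ, ʁ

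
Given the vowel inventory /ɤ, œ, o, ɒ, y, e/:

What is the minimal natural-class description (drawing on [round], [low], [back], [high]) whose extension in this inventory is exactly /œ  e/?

/œ, e/ are all [−high], [−back], and no other segment in the inventory matches both values. Dropping any one of them over-generates: [−back] alone would also admit /y/; [−high] alone would also admit /ɤ, o, ɒ/. No other single listed feature picks out exactly this set either, so fewer than two features will not do.

[−high, −back]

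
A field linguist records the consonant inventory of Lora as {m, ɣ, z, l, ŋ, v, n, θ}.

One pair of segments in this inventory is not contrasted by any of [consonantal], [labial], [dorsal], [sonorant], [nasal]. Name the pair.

/θ/ (voiceless dental fricative) and /z/ (voiced alveolar fricative) are both [+consonantal], [−labial], [−dorsal], [−sonorant], [−nasal], so none of the listed features separates them. (They do differ in [voice], [strident] and [distributed], which are not among the given features.) Every other pair in the inventory differs on at least one listed feature.

θ, z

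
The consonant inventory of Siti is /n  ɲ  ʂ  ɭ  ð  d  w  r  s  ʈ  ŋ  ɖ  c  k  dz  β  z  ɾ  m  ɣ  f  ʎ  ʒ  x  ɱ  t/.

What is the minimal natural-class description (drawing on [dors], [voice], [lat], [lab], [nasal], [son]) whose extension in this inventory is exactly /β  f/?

The class [−sonorant], [+labial] has exactly /β, f/ as its extension in this inventory. No smaller conjunction from the listed features achieves this: [+labial] alone would also admit /w, m, ɱ/; [−sonorant] alone would also admit /ʂ, ð, d, s, …/; and checking the remaining single features turns up none with this extension.

[−son, +lab]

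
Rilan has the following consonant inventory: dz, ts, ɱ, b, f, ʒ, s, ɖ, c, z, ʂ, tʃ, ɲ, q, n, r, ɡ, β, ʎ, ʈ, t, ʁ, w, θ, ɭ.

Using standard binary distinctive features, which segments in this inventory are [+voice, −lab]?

dz, ʒ, ɖ, z, ɲ, n, r, ɡ, ʎ, ʁ, ɭ

Checking each segment against [+voice], [−labial]: /dz/ (voiced alveolar affricate), /ʒ/ (voiced postalveolar fricative), /ɖ/ (voiced retroflex stop), /z/ (voiced alveolar fricative), /ɲ/ (palatal nasal), /n/ (alveolar nasal), among others, satisfy every feature; every other segment in the inventory fails at least one.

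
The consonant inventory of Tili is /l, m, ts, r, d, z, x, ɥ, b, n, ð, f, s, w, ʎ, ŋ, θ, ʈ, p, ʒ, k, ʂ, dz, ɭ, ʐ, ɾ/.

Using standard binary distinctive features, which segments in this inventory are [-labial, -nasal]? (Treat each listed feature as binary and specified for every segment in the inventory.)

Checking each segment against [-labial], [-nasal]: /l/ (alveolar lateral approximant), /ts/ (voiceless alveolar affricate), /r/ (alveolar trill), /d/ (voiced alveolar stop), /z/ (voiced alveolar fricative), /x/ (voiceless velar fricative), among others, satisfy every feature; every other segment in the inventory fails at least one.

l, ts, r, d, z, x, ð, s, ʎ, θ, ʈ, ʒ, k, ʂ, dz, ɭ, ʐ, ɾ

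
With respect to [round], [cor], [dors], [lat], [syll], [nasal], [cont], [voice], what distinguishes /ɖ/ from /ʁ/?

The two segments share [−round], [−lateral], [−syllabic], [−nasal], [+voice]. The only features from the list on which they differ: /ɖ/ is [−continuant] while /ʁ/ is [+continuant]; /ɖ/ is [+coronal] while /ʁ/ is [−coronal]; /ɖ/ is [−dorsal] while /ʁ/ is [+dorsal].

[continuant], [coronal], [dorsal]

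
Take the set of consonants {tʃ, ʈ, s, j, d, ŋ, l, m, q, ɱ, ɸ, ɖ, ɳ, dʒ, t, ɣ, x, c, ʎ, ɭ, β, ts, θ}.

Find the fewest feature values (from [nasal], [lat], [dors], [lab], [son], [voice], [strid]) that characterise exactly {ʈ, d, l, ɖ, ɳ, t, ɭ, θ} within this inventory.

The class [−strident], [−labial], [−dorsal] has exactly /ʈ, d, l, ɖ, ɳ, t, ɭ, θ/ as its extension in this inventory. No smaller conjunction from the listed features achieves this: [−labial, −dorsal] alone would also admit /tʃ, s, dʒ, ts/; [−strident, −dorsal] alone would also admit /m, ɱ, ɸ, β/; [−strident, −labial] alone would also admit /j, ŋ, q, ɣ, …/; and checking the remaining two-feature bundles turns up none with this extension.

[−strid, −lab, −dors]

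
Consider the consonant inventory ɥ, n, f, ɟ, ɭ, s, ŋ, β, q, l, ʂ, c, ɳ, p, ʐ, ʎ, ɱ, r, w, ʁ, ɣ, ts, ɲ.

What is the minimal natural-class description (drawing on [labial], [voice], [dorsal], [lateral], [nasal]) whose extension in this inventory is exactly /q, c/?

Every target segment is [-voice], [+dorsal]; each remaining inventory member fails at least one of these. Each conjunct is needed — [+dorsal] alone would also admit /ɥ, ɟ, ŋ, ʎ, …/; [-voice] alone would also admit /f, s, ʂ, p, …/ — and no other single listed feature has exactly this extension, so two is the minimum.

[-voice, +dorsal]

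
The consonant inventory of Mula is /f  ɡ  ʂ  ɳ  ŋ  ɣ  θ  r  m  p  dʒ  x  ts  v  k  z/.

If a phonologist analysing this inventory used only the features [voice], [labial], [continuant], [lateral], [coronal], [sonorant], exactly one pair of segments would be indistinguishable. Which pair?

Both /θ/ and /ʂ/ are [-voice], [-labial], [+continuant], [-lateral], [+coronal], [-sonorant]. Since the list omits [strident], [anterior] and [distributed] — which do distinguish the voiceless dental fricative from the voiceless retroflex fricative — this pair collapses; all other pairs remain distinct.

θ, ʂ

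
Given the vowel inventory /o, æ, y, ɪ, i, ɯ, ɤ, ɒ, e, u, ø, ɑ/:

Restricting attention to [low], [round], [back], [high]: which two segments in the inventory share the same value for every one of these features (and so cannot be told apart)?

i, ɪ

On the given features, /i/ and /ɪ/ have an identical profile: [-low], [-round], [-back], [+high]. No other two segments in the inventory coincide on all 4 features. (They do differ in [tense], which is not among the given features.)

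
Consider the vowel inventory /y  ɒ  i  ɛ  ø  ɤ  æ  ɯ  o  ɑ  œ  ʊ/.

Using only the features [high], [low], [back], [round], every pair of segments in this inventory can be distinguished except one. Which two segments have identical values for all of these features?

œ, ø

/œ/ (mid front rounded lax vowel) and /ø/ (mid front rounded tense vowel) are both [−high], [−low], [−back], [+round], so none of the listed features separates them. (They do differ in [tense], which is not among the given features.) Every other pair in the inventory differs on at least one listed feature.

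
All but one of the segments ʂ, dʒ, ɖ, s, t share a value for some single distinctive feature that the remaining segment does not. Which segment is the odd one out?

[distributed] groups all but one: /ʂ, t, s, ɖ/ share [−distributed] while /dʒ/ (voiced postalveolar affricate) alone is [+distributed]. Removing any other segment would not leave a single-feature class that excludes it.

dʒ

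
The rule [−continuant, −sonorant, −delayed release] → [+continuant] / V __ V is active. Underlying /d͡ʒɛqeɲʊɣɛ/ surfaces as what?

[d͡ʒɛχeɲʊɣɛ]

Only /q/ occurs between two vowels (/ɛ/ __ /e/) and matches the structural description. It is a voiceless uvular stop, so [−continuant, −sonorant, −delayed release] holds; changing it to [+continuant] with all other features held fixed yields /χ/ (voiceless uvular fricative). No other segment meets both the structural description and the environment, so the output is [d͡ʒɛχeɲʊɣɛ].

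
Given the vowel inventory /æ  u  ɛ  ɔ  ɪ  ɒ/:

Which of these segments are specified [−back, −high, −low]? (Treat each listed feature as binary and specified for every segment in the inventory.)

Eliminate segments failing any feature: /æ/ is [+low]; /u, ɔ, ɒ/ are [+back]; /ɪ/ is [+high]. The remaining /ɛ/ satisfy [−back], [−high], [−low].

ɛ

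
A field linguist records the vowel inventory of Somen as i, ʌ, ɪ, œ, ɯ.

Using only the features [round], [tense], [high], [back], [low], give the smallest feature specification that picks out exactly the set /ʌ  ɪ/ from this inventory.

[-round, -tense]

The class [-round], [-tense] has exactly /ʌ, ɪ/ as its extension in this inventory. No smaller conjunction from the listed features achieves this: [-tense] alone would also admit /œ/; [-round] alone would also admit /i, ɯ/; and checking the remaining single features turns up none with this extension.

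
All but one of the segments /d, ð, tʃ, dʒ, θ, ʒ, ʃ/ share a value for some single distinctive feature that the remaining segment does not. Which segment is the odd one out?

d

[distributed] groups all but one: /ʒ, θ, dʒ, tʃ, ʃ, ð/ share [+distributed] while /d/ (voiced alveolar stop) alone is [−distributed]. Removing any other segment would not leave a single-feature class that excludes it.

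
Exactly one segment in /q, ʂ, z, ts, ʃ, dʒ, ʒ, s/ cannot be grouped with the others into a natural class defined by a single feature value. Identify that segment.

[strident] (equivalently [coronal], [dorsal]) groups all but one: /ʃ, dʒ, ʒ, s, z, ʂ, ts/ share [+strident] while /q/ (voiceless uvular stop) alone is [−strident]. Removing any other segment would not leave a single-feature class that excludes it.

q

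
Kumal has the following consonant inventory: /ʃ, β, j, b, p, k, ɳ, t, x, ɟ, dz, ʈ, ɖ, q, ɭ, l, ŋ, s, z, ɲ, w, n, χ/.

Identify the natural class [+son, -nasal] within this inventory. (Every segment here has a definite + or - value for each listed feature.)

j, ɭ, l, w

First, the [+sonorant] segments are /j, ɳ, ɭ, l, ŋ, ɲ, w, n/.
Of those, [-nasal] leaves /j, ɭ, l, w/.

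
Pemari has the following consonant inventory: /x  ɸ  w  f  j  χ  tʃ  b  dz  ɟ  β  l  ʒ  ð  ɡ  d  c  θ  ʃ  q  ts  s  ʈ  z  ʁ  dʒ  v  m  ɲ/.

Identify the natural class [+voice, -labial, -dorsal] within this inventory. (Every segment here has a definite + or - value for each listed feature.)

dz, l, ʒ, ð, d, z, dʒ

Eliminate segments failing any feature: /x, ɸ, f, χ, tʃ, c, θ, ʃ, q, ts, s, ʈ/ are [-voice]; /w, b, β, v, m/ are [+labial]; /j, ɟ, ɡ, ʁ, ɲ/ are [+dorsal]. The remaining /dz, l, ʒ, ð, d, z, dʒ/ satisfy [+voice], [-labial], [-dorsal].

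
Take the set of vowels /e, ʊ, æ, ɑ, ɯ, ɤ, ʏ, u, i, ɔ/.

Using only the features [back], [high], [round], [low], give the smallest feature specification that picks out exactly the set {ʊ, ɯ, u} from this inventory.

[+high, +back]

The class [+high], [+back] has exactly /ʊ, ɯ, u/ as its extension in this inventory. No smaller conjunction from the listed features achieves this: [+back] alone would also admit /ɑ, ɤ, ɔ/; [+high] alone would also admit /ʏ, i/; and checking the remaining single features turns up none with this extension.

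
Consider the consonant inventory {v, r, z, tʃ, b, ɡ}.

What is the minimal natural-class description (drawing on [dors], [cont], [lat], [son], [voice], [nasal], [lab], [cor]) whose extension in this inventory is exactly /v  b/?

[+lab]

The target set is precisely the extension of [+labial] in this inventory.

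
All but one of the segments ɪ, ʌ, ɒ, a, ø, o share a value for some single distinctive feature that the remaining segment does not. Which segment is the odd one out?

ɪ

The remaining segments after removing /ɪ/ share [−high]; /ɪ/ (high front unrounded lax vowel) is [+high]. For every other candidate removal, the leftover set fails to share any single feature value that the removed segment lacks.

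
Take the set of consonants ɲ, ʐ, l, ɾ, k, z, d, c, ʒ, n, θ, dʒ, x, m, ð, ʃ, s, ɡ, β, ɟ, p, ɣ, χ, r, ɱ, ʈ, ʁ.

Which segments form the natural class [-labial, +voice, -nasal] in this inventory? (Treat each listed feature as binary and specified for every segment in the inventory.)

Checking each segment against [-labial], [+voice], [-nasal]: /ʐ/ (voiced retroflex fricative), /l/ (alveolar lateral approximant), /ɾ/ (alveolar tap), /z/ (voiced alveolar fricative), /d/ (voiced alveolar stop), /ʒ/ (voiced postalveolar fricative), among others, satisfy every feature; every other segment in the inventory fails at least one.

ʐ, l, ɾ, z, d, ʒ, dʒ, ð, ɡ, ɟ, ɣ, r, ʁ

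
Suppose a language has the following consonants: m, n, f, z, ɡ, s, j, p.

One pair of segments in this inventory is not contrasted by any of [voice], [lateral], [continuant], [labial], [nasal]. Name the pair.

z, j

/z/ (voiced alveolar fricative) and /j/ (palatal glide) are both [+voice], [−lateral], [+continuant], [−labial], [−nasal], so none of the listed features separates them. (They do differ in [sonorant], [strident] and [dorsal], which are not among the given features.) Every other pair in the inventory differs on at least one listed feature.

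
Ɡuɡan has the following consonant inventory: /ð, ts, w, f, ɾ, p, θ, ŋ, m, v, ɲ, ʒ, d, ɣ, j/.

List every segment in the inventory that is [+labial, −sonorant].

f, p, v

Checking each segment against [+labial], [−sonorant]: /f/ (voiceless labiodental fricative), /p/ (voiceless bilabial stop), /v/ (voiced labiodental fricative) satisfy every feature; every other segment in the inventory fails at least one.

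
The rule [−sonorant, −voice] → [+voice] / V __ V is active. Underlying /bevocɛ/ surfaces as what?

[bevoɟɛ]

/c/ satisfies [−sonorant, −voice] and sits in V __ V. The [+voice] counterpart of the voiceless palatal stop is /ɟ/. Other segments in /bevocɛ/ either fail the structural description or are not in the environment, so the surface form is [bevoɟɛ].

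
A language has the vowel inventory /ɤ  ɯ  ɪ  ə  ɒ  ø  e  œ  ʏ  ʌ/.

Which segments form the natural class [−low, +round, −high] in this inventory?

First, the [−low] segments are /ɤ, ɯ, ɪ, ə, ø, e, œ, ʏ, ʌ/.
Within that set, [+round] gives /ø, œ, ʏ/.
Then [−high] leaves /ø, œ/.

ø, œ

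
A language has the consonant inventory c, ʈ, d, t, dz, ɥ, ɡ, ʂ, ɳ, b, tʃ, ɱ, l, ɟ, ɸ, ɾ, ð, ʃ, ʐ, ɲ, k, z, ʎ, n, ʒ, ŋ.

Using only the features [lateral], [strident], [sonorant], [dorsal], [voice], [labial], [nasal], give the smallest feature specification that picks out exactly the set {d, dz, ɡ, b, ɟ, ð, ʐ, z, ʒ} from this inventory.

[−sonorant, +voice]

The class [−sonorant], [+voice] has exactly /d, dz, ɡ, b, ɟ, ð, ʐ, z, ʒ/ as its extension in this inventory. No smaller conjunction from the listed features achieves this: [+voice] alone would also admit /ɥ, ɳ, ɱ, l, …/; [−sonorant] alone would also admit /c, ʈ, t, ʂ, …/; and checking the remaining single features turns up none with this extension.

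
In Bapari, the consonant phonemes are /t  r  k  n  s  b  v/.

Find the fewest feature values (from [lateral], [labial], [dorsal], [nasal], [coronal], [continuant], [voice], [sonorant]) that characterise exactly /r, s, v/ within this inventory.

[+continuant]

/r, s, v/ are exactly the [+continuant] segments in the inventory, so a single feature suffices.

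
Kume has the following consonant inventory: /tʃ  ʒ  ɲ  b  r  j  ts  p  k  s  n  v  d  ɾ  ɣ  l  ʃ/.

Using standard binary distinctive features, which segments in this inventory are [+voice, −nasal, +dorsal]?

Eliminate segments failing any feature: /tʃ, ts, p, k, s, ʃ/ are [−voice]; /ʒ, b, r, v, d, ɾ, l/ are [−dorsal]; /ɲ, n/ are [+nasal]. The remaining /j, ɣ/ satisfy [+voice], [−nasal], [+dorsal].

j, ɣ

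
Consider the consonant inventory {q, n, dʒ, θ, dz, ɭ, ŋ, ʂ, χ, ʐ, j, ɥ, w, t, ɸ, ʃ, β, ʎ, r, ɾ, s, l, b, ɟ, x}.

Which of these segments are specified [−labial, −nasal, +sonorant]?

Eliminate segments failing any feature: /q, dʒ, θ, dz, ʂ, χ, ʐ, t, ʃ, s, ɟ, x/ are [−sonorant]; /n, ŋ/ are [+nasal]; /ɥ, w, ɸ, β, b/ are [+labial]. The remaining /ɭ, j, ʎ, r, ɾ, l/ satisfy [−labial], [−nasal], [+sonorant].

ɭ, j, ʎ, r, ɾ, l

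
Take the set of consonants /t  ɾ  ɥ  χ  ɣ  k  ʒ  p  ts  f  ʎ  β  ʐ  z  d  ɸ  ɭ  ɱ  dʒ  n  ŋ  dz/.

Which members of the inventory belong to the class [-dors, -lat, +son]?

ɾ, ɱ, n

First, the [-dorsal] segments are /t, ɾ, ʒ, p, ts, f, β, ʐ, z, d, ɸ, ɭ, ɱ, dʒ, n, dz/.
Then [-lateral] gives /t, ɾ, ʒ, p, ts, f, β, ʐ, z, d, ɸ, ɱ, dʒ, n, dz/.
Then [+sonorant] leaves /ɾ, ɱ, n/.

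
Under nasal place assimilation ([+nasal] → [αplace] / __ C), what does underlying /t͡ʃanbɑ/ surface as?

The only nasal preceding a consonant is /n/ before /b/. /b/ is [+labial], so /n/ → /m/, giving [t͡ʃambɑ].

[t͡ʃambɑ]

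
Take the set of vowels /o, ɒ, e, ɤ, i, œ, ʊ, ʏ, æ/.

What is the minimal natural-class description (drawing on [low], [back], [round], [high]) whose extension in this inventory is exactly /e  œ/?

The class [-high], [-low], [-back] has exactly /e, œ/ as its extension in this inventory. No smaller conjunction from the listed features achieves this: [-low, -back] alone would also admit /i, ʏ/; [-high, -back] alone would also admit /æ/; [-high, -low] alone would also admit /o, ɤ/; and checking the remaining two-feature bundles turns up none with this extension.

[-high, -low, -back]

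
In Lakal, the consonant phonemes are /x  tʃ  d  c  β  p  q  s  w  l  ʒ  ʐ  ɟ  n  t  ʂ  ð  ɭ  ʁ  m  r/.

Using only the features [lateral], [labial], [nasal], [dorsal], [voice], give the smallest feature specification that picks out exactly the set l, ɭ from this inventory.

[+lateral]

The target set is precisely the extension of [+lateral] in this inventory.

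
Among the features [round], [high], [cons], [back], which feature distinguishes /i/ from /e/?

The two segments share [-round], [-consonantal], [-back]. The only feature from the list on which they differ: /i/ is [+high] while /e/ is [-high].

[high]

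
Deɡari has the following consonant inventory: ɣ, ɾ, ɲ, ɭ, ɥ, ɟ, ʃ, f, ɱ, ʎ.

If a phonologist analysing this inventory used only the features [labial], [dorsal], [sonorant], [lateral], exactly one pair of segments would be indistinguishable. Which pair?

ɣ, ɟ

On the given features, /ɣ/ and /ɟ/ have an identical profile: [-labial], [+dorsal], [-sonorant], [-lateral]. No other two segments in the inventory coincide on all 4 features. (They do differ in [continuant] and [back], which are not among the given features.)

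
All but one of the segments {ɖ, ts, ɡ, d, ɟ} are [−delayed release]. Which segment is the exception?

/ɟ, ɖ, d, ɡ/ are all [−delayed release]; /ts/ (voiceless alveolar affricate) is [+delayed release].

ts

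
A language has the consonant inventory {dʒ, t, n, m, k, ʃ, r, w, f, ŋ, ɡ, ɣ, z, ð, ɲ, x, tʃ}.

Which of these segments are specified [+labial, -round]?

m, f

First, the [+labial] segments are /m, w, f/.
Among these, [-round] leaves /m, f/.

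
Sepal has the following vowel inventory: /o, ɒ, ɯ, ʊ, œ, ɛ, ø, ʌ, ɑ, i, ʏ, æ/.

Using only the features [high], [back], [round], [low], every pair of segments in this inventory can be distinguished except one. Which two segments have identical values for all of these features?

œ, ø

/œ/ (mid front rounded lax vowel) and /ø/ (mid front rounded tense vowel) are both [−high], [−back], [+round], [−low], so none of the listed features separates them. (They do differ in [tense], which is not among the given features.) Every other pair in the inventory differs on at least one listed feature.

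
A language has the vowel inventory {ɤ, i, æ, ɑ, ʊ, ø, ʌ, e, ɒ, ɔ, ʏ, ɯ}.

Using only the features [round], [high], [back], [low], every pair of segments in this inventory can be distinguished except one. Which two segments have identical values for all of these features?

Both /ʌ/ and /ɤ/ are [−round], [−high], [+back], [−low]. Since the list omits [tense] — which does distinguish the mid back unrounded lax vowel from the mid back unrounded tense vowel — this pair collapses; all other pairs remain distinct.

ʌ, ɤ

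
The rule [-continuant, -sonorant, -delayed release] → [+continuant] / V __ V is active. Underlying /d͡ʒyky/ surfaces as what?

[d͡ʒyxy]

The only segment in the rule's environment that also matches [-continuant, -sonorant, -delayed release] is /k/. Applying [+continuant] turns the voiceless velar stop into /x/ (voiceless velar fricative), giving [d͡ʒyxy].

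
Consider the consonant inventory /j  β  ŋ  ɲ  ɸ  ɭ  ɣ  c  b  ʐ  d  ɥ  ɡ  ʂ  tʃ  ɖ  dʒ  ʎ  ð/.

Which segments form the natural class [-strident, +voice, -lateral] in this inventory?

j, β, ŋ, ɲ, ɣ, b, d, ɥ, ɡ, ɖ, ð

First, the [-strident] segments are /j, β, ŋ, ɲ, ɸ, ɭ, ɣ, c, b, d, ɥ, ɡ, ɖ, ʎ, ð/.
Among these, [+voice] gives /j, β, ŋ, ɲ, ɭ, ɣ, b, d, ɥ, ɡ, ɖ, ʎ, ð/.
Then [-lateral] leaves /j, β, ŋ, ɲ, ɣ, b, d, ɥ, ɡ, ɖ, ð/.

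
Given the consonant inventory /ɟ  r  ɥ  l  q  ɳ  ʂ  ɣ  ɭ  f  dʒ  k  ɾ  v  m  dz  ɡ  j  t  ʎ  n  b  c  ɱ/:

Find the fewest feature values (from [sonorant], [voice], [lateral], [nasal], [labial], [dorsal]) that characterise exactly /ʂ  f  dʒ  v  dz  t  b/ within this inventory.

[-sonorant, -dorsal]

The class [-sonorant], [-dorsal] has exactly /ʂ, f, dʒ, v, dz, t, b/ as its extension in this inventory. No smaller conjunction from the listed features achieves this: [-dorsal] alone would also admit /r, l, ɳ, ɭ, …/; [-sonorant] alone would also admit /ɟ, q, ɣ, k, …/; and checking the remaining single features turns up none with this extension.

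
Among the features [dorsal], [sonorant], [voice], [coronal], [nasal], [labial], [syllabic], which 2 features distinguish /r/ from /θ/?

/r/ (alveolar trill) and /θ/ (voiceless dental fricative) agree on [-dorsal], [+coronal], [-nasal], [-labial], [-syllabic]. They differ on [sonorant] (/r/ [+], /θ/ [-]), [voice] (/r/ [+], /θ/ [-]).

[sonorant], [voice]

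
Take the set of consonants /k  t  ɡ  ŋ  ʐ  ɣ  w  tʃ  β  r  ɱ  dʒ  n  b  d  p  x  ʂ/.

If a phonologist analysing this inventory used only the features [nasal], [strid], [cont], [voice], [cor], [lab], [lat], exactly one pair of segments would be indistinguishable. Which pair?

w, β

Both /w/ and /β/ are [−nasal], [−strident], [+continuant], [+voice], [−coronal], [+labial], [−lateral]. Since the list omits [sonorant], [round] and [dorsal] — which do distinguish the labial-velar glide from the voiced bilabial fricative — this pair collapses; all other pairs remain distinct.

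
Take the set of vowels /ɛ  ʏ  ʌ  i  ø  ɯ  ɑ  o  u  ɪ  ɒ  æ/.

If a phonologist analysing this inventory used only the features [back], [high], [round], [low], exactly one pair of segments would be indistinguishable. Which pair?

/i/ (high front unrounded tense vowel) and /ɪ/ (high front unrounded lax vowel) are both [-back], [+high], [-round], [-low], so none of the listed features separates them. (They do differ in [tense], which is not among the given features.) Every other pair in the inventory differs on at least one listed feature.

i, ɪ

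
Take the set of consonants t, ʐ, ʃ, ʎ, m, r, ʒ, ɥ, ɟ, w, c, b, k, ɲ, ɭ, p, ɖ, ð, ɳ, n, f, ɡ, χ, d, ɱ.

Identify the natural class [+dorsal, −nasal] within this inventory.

ʎ, ɥ, ɟ, w, c, k, ɡ, χ

Eliminate segments failing any feature: /t, ʐ, ʃ, m, r, ʒ, b, ɭ, p, ɖ, ð, ɳ, n, f, d, ɱ/ are [−dorsal]; /ɲ/ is [+nasal]. The remaining /ʎ, ɥ, ɟ, w, c, k, ɡ, χ/ satisfy [+dorsal], [−nasal].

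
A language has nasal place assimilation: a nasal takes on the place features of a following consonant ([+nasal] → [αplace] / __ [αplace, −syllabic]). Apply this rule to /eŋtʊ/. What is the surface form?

The only nasal preceding a consonant is /ŋ/ before /t/. /t/ is [+coronal], so /ŋ/ → /n/, giving [entʊ].

[entʊ]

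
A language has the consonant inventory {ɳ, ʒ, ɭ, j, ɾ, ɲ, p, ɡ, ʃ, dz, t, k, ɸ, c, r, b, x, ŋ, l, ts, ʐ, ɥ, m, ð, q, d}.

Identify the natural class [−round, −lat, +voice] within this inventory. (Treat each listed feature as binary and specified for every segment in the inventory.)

Eliminate segments failing any feature: /ɭ, l/ are [+lateral]; /p, ʃ, t, k, ɸ, c, x, ts, q/ are [−voice]; /ɥ/ is [+round]. The remaining /ɳ, ʒ, j, ɾ, ɲ, ɡ, dz, r, b, ŋ, ʐ, m, ð, d/ satisfy [−round], [−lateral], [+voice].

ɳ, ʒ, j, ɾ, ɲ, ɡ, dz, r, b, ŋ, ʐ, m, ð, d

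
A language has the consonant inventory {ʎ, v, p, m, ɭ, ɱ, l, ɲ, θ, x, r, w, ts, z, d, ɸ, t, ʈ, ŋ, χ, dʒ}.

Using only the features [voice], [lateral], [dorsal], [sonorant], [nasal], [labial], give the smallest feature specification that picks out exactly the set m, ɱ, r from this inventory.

[+sonorant, -lateral, -dorsal]

The class [+sonorant], [-lateral], [-dorsal] has exactly /m, ɱ, r/ as its extension in this inventory. No smaller conjunction from the listed features achieves this: [-lateral, -dorsal] alone would also admit /v, p, θ, ts, …/; [+sonorant, -dorsal] alone would also admit /ɭ, l/; [+sonorant, -lateral] alone would also admit /ɲ, w, ŋ/; and checking the remaining two-feature bundles turns up none with this extension.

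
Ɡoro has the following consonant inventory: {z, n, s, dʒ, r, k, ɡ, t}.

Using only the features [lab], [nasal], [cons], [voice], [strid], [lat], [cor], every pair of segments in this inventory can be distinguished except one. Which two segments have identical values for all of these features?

z, dʒ

Both /z/ and /dʒ/ are [−labial], [−nasal], [+consonantal], [+voice], [+strident], [−lateral], [+coronal]. Since the list omits [continuant], [anterior] and [distributed] — which do distinguish the voiced alveolar fricative from the voiced postalveolar affricate — this pair collapses; all other pairs remain distinct.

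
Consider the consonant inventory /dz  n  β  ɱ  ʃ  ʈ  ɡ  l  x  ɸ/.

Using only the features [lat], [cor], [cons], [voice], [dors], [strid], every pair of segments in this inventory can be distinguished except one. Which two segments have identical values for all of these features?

/ɱ/ (labiodental nasal) and /β/ (voiced bilabial fricative) are both [-lateral], [-coronal], [+consonantal], [+voice], [-dorsal], [-strident], so none of the listed features separates them. (They do differ in [sonorant], [nasal] and [continuant], which are not among the given features.) Every other pair in the inventory differs on at least one listed feature.

ɱ, β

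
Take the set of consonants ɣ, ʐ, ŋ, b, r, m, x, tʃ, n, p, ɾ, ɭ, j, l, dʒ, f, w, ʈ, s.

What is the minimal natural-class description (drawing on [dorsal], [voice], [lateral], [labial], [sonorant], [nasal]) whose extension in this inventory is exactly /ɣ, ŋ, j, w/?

Every target segment is [+voice], [+dorsal]; each remaining inventory member fails at least one of these. Each conjunct is needed — [+dorsal] alone would also admit /x/; [+voice] alone would also admit /ʐ, b, r, m, …/ — and no other single listed feature has exactly this extension, so two is the minimum.

[+voice, +dorsal]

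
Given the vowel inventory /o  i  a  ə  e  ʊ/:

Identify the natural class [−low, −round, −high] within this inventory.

Eliminate segments failing any feature: /o, ʊ/ are [+round]; /i/ is [+high]; /a/ is [+low]. The remaining /ə, e/ satisfy [−low], [−round], [−high].

ə, e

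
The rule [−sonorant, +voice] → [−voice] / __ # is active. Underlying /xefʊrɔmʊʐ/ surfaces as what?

Only the final segment /ʐ/ is both word-final and matches the structural description. It is a voiced retroflex fricative, so [−sonorant, +voice] holds; changing it to [−voice] with all other features held fixed yields /ʂ/ (voiceless retroflex fricative). No other segment meets both the structural description and the environment, so the output is [xefʊrɔmʊʂ].

[xefʊrɔmʊʂ]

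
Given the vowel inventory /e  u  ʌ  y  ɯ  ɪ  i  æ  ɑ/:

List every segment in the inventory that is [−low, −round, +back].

Eliminate segments failing any feature: /e, ɪ, i/ are [−back]; /u, y/ are [+round]; /æ, ɑ/ are [+low]. The remaining /ʌ, ɯ/ satisfy [−low], [−round], [+back].

ʌ, ɯ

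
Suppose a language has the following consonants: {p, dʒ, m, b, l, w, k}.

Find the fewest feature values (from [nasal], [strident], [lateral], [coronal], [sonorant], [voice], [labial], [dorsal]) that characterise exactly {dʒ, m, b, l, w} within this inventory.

[+voice]

The target set is precisely the extension of [+voice] in this inventory.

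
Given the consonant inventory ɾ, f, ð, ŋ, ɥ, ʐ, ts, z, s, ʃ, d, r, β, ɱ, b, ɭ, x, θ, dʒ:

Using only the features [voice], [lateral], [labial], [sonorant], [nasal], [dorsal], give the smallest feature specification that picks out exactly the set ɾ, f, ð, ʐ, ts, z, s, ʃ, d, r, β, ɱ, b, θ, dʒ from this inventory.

[−lateral, −dorsal]

Every target segment is [−lateral], [−dorsal]; each remaining inventory member fails at least one of these. Each conjunct is needed — [−dorsal] alone would also admit /ɭ/; [−lateral] alone would also admit /ŋ, ɥ, x/ — and no other single listed feature has exactly this extension, so two is the minimum.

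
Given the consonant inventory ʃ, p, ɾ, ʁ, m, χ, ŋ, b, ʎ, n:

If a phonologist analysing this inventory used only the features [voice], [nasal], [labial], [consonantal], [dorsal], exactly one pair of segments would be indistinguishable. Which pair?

ʁ, ʎ

On the given features, /ʁ/ and /ʎ/ have an identical profile: [+voice], [-nasal], [-labial], [+consonantal], [+dorsal]. No other two segments in the inventory coincide on all 5 features. (They do differ in [lateral], [high] and [back], which are not among the given features.)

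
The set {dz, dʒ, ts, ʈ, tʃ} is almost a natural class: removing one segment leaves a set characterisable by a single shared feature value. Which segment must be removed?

ʈ

[delayed release] (equivalently [strident]) groups all but one: /dʒ, dz, ts, tʃ/ share [+delayed release] while /ʈ/ (voiceless retroflex stop) alone is [-delayed release]. Removing any other segment would not leave a single-feature class that excludes it.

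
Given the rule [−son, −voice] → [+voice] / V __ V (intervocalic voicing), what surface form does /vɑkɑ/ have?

/k/ satisfies [−son, −voice] and sits in V __ V. The [+voice] counterpart of the voiceless velar stop is /ɡ/. Other segments in /vɑkɑ/ either fail the structural description or are not in the environment, so the surface form is [vɑɡɑ].

[vɑɡɑ]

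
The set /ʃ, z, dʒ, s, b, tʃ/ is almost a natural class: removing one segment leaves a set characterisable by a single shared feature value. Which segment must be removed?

b

The remaining segments after removing /b/ share [+strident]; /b/ (voiced bilabial stop) is [−strident]. For every other candidate removal, the leftover set fails to share any single feature value that the removed segment lacks.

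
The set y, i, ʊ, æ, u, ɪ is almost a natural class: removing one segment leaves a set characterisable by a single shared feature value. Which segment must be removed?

The remaining segments after removing /æ/ share [+high]; /æ/ (low front unrounded vowel) is [−high]. For every other candidate removal, the leftover set fails to share any single feature value that the removed segment lacks.

æ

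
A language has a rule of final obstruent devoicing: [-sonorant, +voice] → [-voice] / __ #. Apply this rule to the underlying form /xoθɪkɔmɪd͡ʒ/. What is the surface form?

/d͡ʒ/ satisfies [-sonorant, +voice] and sits in __ #. The [-voice] counterpart of the voiced postalveolar affricate is /t͡ʃ/. Other segments in /xoθɪkɔmɪd͡ʒ/ either fail the structural description or are not in the environment, so the surface form is [xoθɪkɔmɪt͡ʃ].

[xoθɪkɔmɪt͡ʃ]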